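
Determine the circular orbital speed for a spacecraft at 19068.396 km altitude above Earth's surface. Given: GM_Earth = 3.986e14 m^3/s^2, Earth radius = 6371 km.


r = R_E + alt = 6371.0 + 19068.396 = 25439.3960 km = 2.5439396e+07 m
v = sqrt(mu/r) = sqrt(3.986e14 / 2.5439396e+07) = 3958.3596 m/s = 3.9584 km/s

3.9584 km/s


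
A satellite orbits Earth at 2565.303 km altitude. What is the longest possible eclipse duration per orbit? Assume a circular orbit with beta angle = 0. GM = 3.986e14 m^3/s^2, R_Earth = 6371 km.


r = 8936.3030 km
T = 140.1189 min
Eclipse fraction = arcsin(R_E/r)/pi = arcsin(6371.0000/8936.3030)/pi
= arcsin(0.7129346)/pi = 0.2526344
Eclipse duration = 0.2526344 * 140.1189 = 35.3989 min

35.3989 minutes


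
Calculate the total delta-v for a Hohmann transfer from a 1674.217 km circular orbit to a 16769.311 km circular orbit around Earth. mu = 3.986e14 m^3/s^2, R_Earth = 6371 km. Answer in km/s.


r1 = 8045.2170 km = 8.045217e+06 m
r2 = 23140.3110 km = 2.3140311e+07 m
dv1 = sqrt(mu/r1)*(sqrt(2*r2/(r1+r2)) - 1) = 1535.9580 m/s
dv2 = sqrt(mu/r2)*(1 - sqrt(2*r1/(r1+r2))) = 1169.1418 m/s
total dv = |dv1| + |dv2| = 1535.9580 + 1169.1418 = 2705.0998 m/s = 2.7051 km/s

2.7051 km/s


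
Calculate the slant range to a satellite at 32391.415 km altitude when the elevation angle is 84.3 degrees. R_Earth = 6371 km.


h = 32391.415 km, el = 84.3 deg
d = -R_E*sin(el) + sqrt((R_E*sin(el))^2 + 2*R_E*h + h^2)
d = -6371.0000*sin(1.4713) + sqrt((6371.0000*0.9950556)^2 + 2*6371.0000*32391.415 + 32391.415^2)
d = 32417.7509 km

32417.7509 km


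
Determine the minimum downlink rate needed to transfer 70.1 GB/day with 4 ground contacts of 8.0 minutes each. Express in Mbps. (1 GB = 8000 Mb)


total contact time = 4 * 8.0 * 60 = 1920.0000 s
data = 70.1 GB = 560800.0000 Mb
rate = 560800.0000 / 1920.0000 = 292.0833 Mbps

292.0833 Mbps


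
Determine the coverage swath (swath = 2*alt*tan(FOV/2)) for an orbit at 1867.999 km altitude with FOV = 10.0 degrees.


FOV = 10.0 deg = 0.1745329 rad
swath = 2 * alt * tan(FOV/2) = 2 * 1867.999 * tan(0.08726646)
swath = 2 * 1867.999 * 0.08748866
swath = 326.8575 km

326.8575 km


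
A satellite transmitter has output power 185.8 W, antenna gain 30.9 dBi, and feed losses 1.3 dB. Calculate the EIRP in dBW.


Pt = 185.8 W = 22.6905 dBW
EIRP = Pt_dBW + Gt - losses = 22.6905 + 30.9 - 1.3 = 52.2905 dBW

52.2905 dBW


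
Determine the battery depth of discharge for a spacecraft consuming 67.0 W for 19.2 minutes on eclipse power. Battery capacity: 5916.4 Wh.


E_used = P * t / 60 = 67.0 * 19.2 / 60 = 21.4400 Wh
DOD = E_used / E_total * 100 = 21.4400 / 5916.4 * 100
DOD = 0.3623825 %

0.3624 %


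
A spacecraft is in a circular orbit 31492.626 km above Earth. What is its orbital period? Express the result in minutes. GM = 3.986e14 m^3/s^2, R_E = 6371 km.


r = 37863.6260 km = 3.7863626e+07 m
T = 2*pi*sqrt(r^3/mu) = 2*pi*sqrt(5.4283345e+22 / 3.986e14)
T = 73323.7256 s = 1222.0621 min

1222.0621 minutes


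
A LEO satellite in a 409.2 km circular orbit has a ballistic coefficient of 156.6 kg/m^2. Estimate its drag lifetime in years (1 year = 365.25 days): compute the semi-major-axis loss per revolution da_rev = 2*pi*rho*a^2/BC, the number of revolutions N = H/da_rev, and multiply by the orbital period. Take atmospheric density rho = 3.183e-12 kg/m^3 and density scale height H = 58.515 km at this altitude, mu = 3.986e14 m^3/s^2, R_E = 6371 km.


a = R_E + alt = 6780.2000 km = 6.7802e+06 m
da_rev = 2*pi*rho*a^2/BC = 2*pi*3.183e-12*(6.7802e+06)^2/156.6 = 5.870969 m per revolution
N = H/da_rev = 58515.0000 m / 5.870969 m = 9966.8392 revolutions
P = 2*pi*sqrt(a^3/mu) = 5556.1630 s
lifetime = N*P = 9966.8392 * 5556.1630 = 5.5377383e+07 s = 640.9419 days
years = 640.9419 / 365.25 = 1.7548 years

1.7548 years


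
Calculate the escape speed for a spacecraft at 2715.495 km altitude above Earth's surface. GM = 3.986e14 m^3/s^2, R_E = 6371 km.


r = 6371.0 + 2715.495 = 9086.4950 km = 9.086495e+06 m
v_esc = sqrt(2*mu/r) = sqrt(2*3.986e14 / 9.086495e+06)
v_esc = 9366.6749 m/s = 9.3667 km/s

9.3667 km/s


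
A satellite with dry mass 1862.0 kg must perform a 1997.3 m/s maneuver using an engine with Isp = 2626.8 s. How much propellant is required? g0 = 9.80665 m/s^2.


ve = Isp * g0 = 2626.8 * 9.80665 = 25760.108220 m/s
mass ratio = exp(dv/ve) = exp(1997.3/25760.108220) = 1.08061963
m_prop = m_dry * (mr - 1) = 1862.0 * (1.08061963 - 1)
m_prop = 150.1138 kg

150.1138 kg


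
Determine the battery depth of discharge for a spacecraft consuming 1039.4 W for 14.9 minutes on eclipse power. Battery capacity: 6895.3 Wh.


E_used = P * t / 60 = 1039.4 * 14.9 / 60 = 258.1177 Wh
DOD = E_used / E_total * 100 = 258.1177 / 6895.3 * 100
DOD = 3.7434 %

3.7434 %


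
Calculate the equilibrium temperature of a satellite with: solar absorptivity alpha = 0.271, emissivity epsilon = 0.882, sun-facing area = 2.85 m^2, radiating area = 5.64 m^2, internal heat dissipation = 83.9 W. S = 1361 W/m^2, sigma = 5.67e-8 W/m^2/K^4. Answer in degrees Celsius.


Numerator = alpha*S*A_sun + Q_int = 0.271*1361*2.85 + 83.9 = 1135.0684 W
Denominator = eps*sigma*A_rad = 0.882*5.67e-8*5.64 = 2.8205302e-07 W/K^4
T^4 = 4.0243085e+09 K^4
T = 251.8679 K = -21.2821 C

-21.2821 degrees Celsius


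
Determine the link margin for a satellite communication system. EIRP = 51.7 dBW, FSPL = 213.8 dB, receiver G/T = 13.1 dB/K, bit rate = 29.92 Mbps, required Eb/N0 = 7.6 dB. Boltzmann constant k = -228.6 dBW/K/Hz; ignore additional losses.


C/N0 = EIRP - FSPL + G/T - k = 51.7 - 213.8 + 13.1 - (-228.6)
C/N0 = 79.6000 dB-Hz
R_b = 29.92 Mbps = 2.992e+07 bps -> 10*log10(R_b) = 74.7596 dB-Hz
Eb/N0 = C/N0 - 10*log10(R_b) = 79.6000 - 74.7596 = 4.8404 dB
Margin = Eb/N0 - Eb/N0_req = 4.8404 - 7.6 = -2.7596 dB (negative margin: link does not close)

-2.7596 dB


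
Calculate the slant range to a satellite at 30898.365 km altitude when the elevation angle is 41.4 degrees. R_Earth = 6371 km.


h = 30898.365 km, el = 41.4 deg
d = -R_E*sin(el) + sqrt((R_E*sin(el))^2 + 2*R_E*h + h^2)
d = -6371.0000*sin(0.7225663) + sqrt((6371.0000*0.6613119)^2 + 2*6371.0000*30898.365 + 30898.365^2)
d = 32748.4803 km

32748.4803 km


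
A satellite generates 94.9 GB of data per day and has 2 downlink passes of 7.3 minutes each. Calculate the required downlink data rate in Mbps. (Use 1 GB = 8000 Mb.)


total contact time = 2 * 7.3 * 60 = 876.0000 s
data = 94.9 GB = 759200.0000 Mb
rate = 759200.0000 / 876.0000 = 866.6667 Mbps

866.6667 Mbps


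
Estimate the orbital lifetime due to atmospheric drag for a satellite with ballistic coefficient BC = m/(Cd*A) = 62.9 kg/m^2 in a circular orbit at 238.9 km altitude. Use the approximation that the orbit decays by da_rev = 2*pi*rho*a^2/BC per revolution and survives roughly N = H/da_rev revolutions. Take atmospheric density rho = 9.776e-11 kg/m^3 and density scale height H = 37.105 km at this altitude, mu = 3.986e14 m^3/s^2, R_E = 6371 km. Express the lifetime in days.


a = R_E + alt = 6609.9000 km = 6.6099e+06 m
da_rev = 2*pi*rho*a^2/BC = 2*pi*9.776e-11*(6.6099e+06)^2/62.9 = 426.658296 m per revolution
N = H/da_rev = 37105.0000 m / 426.658296 m = 86.9666 revolutions
P = 2*pi*sqrt(a^3/mu) = 5348.1497 s
lifetime = N*P = 86.9666 * 5348.1497 = 465110.1281 s = 5.3832 days

5.3832 days


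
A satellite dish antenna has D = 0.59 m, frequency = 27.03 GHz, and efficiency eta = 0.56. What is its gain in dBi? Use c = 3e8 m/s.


lambda = c/f = 3e8 / 2.703e+10 = 0.01109878 m
G = eta*(pi*D/lambda)^2 = 0.56*(pi*0.59/0.01109878)^2
G = 15618.5739 (linear)
G = 10*log10(15618.5739) = 41.9364 dBi

41.9364 dBi


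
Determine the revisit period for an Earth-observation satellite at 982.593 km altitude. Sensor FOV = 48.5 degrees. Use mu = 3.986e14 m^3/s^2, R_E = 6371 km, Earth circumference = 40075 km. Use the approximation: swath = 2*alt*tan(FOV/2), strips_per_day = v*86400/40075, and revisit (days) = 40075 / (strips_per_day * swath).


swath = 2*982.593*tan(0.4232423) = 885.2517 km
v = sqrt(mu/r) = 7362.3906 m/s = 7.3624 km/s
strips/day = v*86400/40075 = 7.3624*86400/40075 = 15.8730
coverage/day = strips * swath = 15.8730 * 885.2517 = 14051.6025 km
revisit = 40075 / 14051.6025 = 2.8520 days

2.8520 days


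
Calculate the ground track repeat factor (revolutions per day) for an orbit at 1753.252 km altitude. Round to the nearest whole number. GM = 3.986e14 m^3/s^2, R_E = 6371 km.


r = 8.124252e+06 m
T = 2*pi*sqrt(r^3/mu) = 7287.6298 s = 121.4605 min
revs/day = 1440 / 121.4605 = 11.8557
Rounded: 12 revolutions per day

12 revolutions per day


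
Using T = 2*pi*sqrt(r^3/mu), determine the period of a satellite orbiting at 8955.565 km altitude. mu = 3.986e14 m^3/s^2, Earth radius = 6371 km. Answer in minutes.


r = 15326.5650 km = 1.5326565e+07 m
T = 2*pi*sqrt(r^3/mu) = 2*pi*sqrt(3.6002652e+21 / 3.986e14)
T = 18883.3250 s = 314.7221 min

314.7221 minutes


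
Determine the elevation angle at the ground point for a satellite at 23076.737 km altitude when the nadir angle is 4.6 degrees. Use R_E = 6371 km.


r = R_E + alt = 29447.7370 km
Law of sines in the satellite / Earth-center / ground-point triangle:
  sin(nadir)/R_E = sin(90 + el)/r  =>  cos(el) = (r/R_E)*sin(nadir)
cos(el) = (29447.7370 / 6371.0000) * sin(4.6 deg) = 0.3706917
el = arccos(0.3706917) = 68.2417 deg
(Earth-central angle = 90 - nadir - el = 17.1583 deg)

68.2417 degrees


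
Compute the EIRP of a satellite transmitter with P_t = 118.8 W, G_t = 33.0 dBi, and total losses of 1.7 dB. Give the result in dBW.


Pt = 118.8 W = 20.7482 dBW
EIRP = Pt_dBW + Gt - losses = 20.7482 + 33.0 - 1.7 = 52.0482 dBW

52.0482 dBW


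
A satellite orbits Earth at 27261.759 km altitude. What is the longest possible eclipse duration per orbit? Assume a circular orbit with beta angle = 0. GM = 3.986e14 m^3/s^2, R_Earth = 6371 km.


r = 33632.7590 km
T = 1023.0661 min
Eclipse fraction = arcsin(R_E/r)/pi = arcsin(6371.0000/33632.7590)/pi
= arcsin(0.1894284)/pi = 0.06066349
Eclipse duration = 0.06066349 * 1023.0661 = 62.0628 min

62.0628 minutes


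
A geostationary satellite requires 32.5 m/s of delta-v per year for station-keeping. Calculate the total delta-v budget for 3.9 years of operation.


dV = rate * years = 32.5 * 3.9
dV = 126.7500 m/s

126.7500 m/s


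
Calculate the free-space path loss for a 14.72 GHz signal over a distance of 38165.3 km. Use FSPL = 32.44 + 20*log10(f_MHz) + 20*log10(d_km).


f = 14.72 GHz = 14720.0000 MHz
d = 38165.3 km
FSPL = 32.44 + 20*log10(14720.0000) + 20*log10(38165.3)
FSPL = 32.44 + 83.3582 + 91.6334
FSPL = 207.4315 dB

207.4315 dB


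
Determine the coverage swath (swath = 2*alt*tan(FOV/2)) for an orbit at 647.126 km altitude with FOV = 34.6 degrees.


FOV = 34.6 deg = 0.6038839 rad
swath = 2 * alt * tan(FOV/2) = 2 * 647.126 * tan(0.301942)
swath = 2 * 647.126 * 0.3114653
swath = 403.1146 km

403.1146 km


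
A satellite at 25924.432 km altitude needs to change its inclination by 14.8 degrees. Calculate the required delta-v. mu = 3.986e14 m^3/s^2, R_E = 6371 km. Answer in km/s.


r = 32295.4320 km = 3.2295432e+07 m
V = sqrt(mu/r) = 3513.1614 m/s
di = 14.8 deg = 0.2583087 rad
dV = 2*V*sin(di/2) = 2*3513.1614*sin(0.1291544)
dV = 904.9594 m/s = 0.9049594 km/s

0.9050 km/s


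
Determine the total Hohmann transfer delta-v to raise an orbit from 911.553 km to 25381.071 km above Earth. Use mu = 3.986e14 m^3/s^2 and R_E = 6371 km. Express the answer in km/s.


r1 = 7282.5530 km = 7.282553e+06 m
r2 = 31752.0710 km = 3.1752071e+07 m
dv1 = sqrt(mu/r1)*(sqrt(2*r2/(r1+r2)) - 1) = 2038.1112 m/s
dv2 = sqrt(mu/r2)*(1 - sqrt(2*r1/(r1+r2))) = 1378.8086 m/s
total dv = |dv1| + |dv2| = 2038.1112 + 1378.8086 = 3416.9198 m/s = 3.4169 km/s

3.4169 km/s


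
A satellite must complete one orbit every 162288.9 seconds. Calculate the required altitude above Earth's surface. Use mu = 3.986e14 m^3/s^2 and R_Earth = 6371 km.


T = 162288.9 s
r = (mu*T^2/(4*pi^2))^(1/3) = (3.986e14 * 162288.9^2 / (4*pi^2))^(1/3)
r = 6.4306035e+07 m = 64306.0347 km
alt = r - R_E = 64306.0347 - 6371 = 57935.0347 km

57935.0347 km


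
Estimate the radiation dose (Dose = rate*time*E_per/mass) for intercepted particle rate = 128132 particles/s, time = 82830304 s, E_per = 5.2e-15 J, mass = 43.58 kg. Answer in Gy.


Total energy deposited = rate * time * E_per
  = 128132 * 82830304 * 5.2e-15 = 0.05518871 J
Dose = E_total / mass = 0.05518871 / 43.58
Dose = 0.001266377 Gy

0.0013 Gy


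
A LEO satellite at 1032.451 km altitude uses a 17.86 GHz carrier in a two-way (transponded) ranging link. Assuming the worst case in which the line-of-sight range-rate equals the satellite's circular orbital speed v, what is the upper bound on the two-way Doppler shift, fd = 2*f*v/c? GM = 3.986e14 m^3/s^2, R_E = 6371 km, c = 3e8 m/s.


r = 7.403451e+06 m
v = sqrt(mu/r) = 7337.5579 m/s (worst-case radial velocity)
f = 17.86 GHz = 1.786e+10 Hz
fd = 2*f*v/c = 2*1.786e+10*7337.5579/3.0e+08
fd = 873658.5662 Hz

873658.5662 Hz


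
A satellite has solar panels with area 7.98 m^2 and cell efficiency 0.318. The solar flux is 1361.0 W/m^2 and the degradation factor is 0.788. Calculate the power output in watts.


P = area * eta * S * degradation
P = 7.98 * 0.318 * 1361.0 * 0.788
P = 2721.5377 W

2721.5377 W


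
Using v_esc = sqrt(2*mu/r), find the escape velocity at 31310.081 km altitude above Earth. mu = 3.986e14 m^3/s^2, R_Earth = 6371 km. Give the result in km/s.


r = 6371.0 + 31310.081 = 37681.0810 km = 3.7681081e+07 m
v_esc = sqrt(2*mu/r) = sqrt(2*3.986e14 / 3.7681081e+07)
v_esc = 4599.6202 m/s = 4.5996 km/s

4.5996 km/s


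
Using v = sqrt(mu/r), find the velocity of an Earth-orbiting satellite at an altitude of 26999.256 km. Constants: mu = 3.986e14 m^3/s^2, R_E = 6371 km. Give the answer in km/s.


r = R_E + alt = 6371.0 + 26999.256 = 33370.2560 km = 3.3370256e+07 m
v = sqrt(mu/r) = sqrt(3.986e14 / 3.3370256e+07) = 3456.1205 m/s = 3.4561 km/s

3.4561 km/s


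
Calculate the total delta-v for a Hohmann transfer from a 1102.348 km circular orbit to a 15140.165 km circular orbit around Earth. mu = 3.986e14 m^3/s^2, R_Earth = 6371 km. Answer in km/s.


r1 = 7473.3480 km = 7.473348e+06 m
r2 = 21511.1650 km = 2.1511165e+07 m
dv1 = sqrt(mu/r1)*(sqrt(2*r2/(r1+r2)) - 1) = 1594.4797 m/s
dv2 = sqrt(mu/r2)*(1 - sqrt(2*r1/(r1+r2))) = 1213.4443 m/s
total dv = |dv1| + |dv2| = 1594.4797 + 1213.4443 = 2807.9241 m/s = 2.8079 km/s

2.8079 km/s


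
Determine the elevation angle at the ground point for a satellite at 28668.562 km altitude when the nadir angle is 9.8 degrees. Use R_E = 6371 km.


r = R_E + alt = 35039.5620 km
Law of sines in the satellite / Earth-center / ground-point triangle:
  sin(nadir)/R_E = sin(90 + el)/r  =>  cos(el) = (r/R_E)*sin(nadir)
cos(el) = (35039.5620 / 6371.0000) * sin(9.8 deg) = 0.9361272
el = arccos(0.9361272) = 20.5890 deg
(Earth-central angle = 90 - nadir - el = 59.6110 deg)

20.5890 degrees


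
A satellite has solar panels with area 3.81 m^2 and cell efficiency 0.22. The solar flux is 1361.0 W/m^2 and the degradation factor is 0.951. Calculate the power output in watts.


P = area * eta * S * degradation
P = 3.81 * 0.22 * 1361.0 * 0.951
P = 1084.8915 W

1084.8915 W


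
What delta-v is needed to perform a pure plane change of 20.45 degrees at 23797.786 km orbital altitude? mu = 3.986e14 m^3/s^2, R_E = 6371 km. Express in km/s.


r = 30168.7860 km = 3.0168786e+07 m
V = sqrt(mu/r) = 3634.8771 m/s
di = 20.45 deg = 0.3569198 rad
dV = 2*V*sin(di/2) = 2*3634.8771*sin(0.1784599)
dV = 1290.4843 m/s = 1.2905 km/s

1.2905 km/s


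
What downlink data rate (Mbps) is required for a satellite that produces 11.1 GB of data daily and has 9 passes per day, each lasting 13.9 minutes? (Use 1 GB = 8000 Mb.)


total contact time = 9 * 13.9 * 60 = 7506.0000 s
data = 11.1 GB = 88800.0000 Mb
rate = 88800.0000 / 7506.0000 = 11.8305 Mbps

11.8305 Mbps


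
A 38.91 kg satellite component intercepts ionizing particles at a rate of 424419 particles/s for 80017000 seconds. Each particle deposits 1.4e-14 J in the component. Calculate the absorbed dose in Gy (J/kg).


Total energy deposited = rate * time * E_per
  = 424419 * 80017000 * 1.4e-14 = 0.4754503 J
Dose = E_total / mass = 0.4754503 / 38.91
Dose = 0.01221923 Gy

0.0122 Gy


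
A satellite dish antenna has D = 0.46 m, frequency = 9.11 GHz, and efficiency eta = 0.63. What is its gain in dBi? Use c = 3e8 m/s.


lambda = c/f = 3e8 / 9.11e+09 = 0.03293085 m
G = eta*(pi*D/lambda)^2 = 0.63*(pi*0.46/0.03293085)^2
G = 1213.2497 (linear)
G = 10*log10(1213.2497) = 30.8395 dBi

30.8395 dBi


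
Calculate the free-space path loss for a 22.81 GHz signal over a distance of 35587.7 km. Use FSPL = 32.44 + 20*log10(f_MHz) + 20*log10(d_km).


f = 22.81 GHz = 22810.0000 MHz
d = 35587.7 km
FSPL = 32.44 + 20*log10(22810.0000) + 20*log10(35587.7)
FSPL = 32.44 + 87.1625 + 91.0260
FSPL = 210.6285 dB

210.6285 dB


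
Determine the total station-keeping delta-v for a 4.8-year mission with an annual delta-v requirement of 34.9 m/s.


dV = rate * years = 34.9 * 4.8
dV = 167.5200 m/s

167.5200 m/s


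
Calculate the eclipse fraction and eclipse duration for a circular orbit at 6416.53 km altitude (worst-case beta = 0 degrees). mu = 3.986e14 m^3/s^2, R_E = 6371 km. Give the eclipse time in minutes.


r = 12787.5300 km
T = 239.8501 min
Eclipse fraction = arcsin(R_E/r)/pi = arcsin(6371.0000/12787.5300)/pi
= arcsin(0.4982198)/pi = 0.1660127
Eclipse duration = 0.1660127 * 239.8501 = 39.8182 min

39.8182 minutes


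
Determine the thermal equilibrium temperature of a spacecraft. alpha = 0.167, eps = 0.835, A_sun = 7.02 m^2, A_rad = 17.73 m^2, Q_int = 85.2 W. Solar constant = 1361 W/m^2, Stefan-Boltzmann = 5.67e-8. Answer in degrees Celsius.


Numerator = alpha*S*A_sun + Q_int = 0.167*1361*7.02 + 85.2 = 1680.7547 W
Denominator = eps*sigma*A_rad = 0.835*5.67e-8*17.73 = 8.3941798e-07 W/K^4
T^4 = 2.0022858e+09 K^4
T = 211.5347 K = -61.6153 C

-61.6153 degrees Celsius


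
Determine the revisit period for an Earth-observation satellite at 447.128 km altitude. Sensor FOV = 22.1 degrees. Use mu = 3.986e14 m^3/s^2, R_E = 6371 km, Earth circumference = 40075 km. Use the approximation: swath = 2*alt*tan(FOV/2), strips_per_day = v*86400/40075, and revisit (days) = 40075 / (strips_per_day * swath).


swath = 2*447.128*tan(0.1928589) = 174.6358 km
v = sqrt(mu/r) = 7646.0313 m/s = 7.6460 km/s
strips/day = v*86400/40075 = 7.6460*86400/40075 = 16.4845
coverage/day = strips * swath = 16.4845 * 174.6358 = 2878.7866 km
revisit = 40075 / 2878.7866 = 13.9208 days

13.9208 days


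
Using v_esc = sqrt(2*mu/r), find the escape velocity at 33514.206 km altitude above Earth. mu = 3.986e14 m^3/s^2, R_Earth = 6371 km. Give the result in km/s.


r = 6371.0 + 33514.206 = 39885.2060 km = 3.9885206e+07 m
v_esc = sqrt(2*mu/r) = sqrt(2*3.986e14 / 3.9885206e+07)
v_esc = 4470.7226 m/s = 4.4707 km/s

4.4707 km/s


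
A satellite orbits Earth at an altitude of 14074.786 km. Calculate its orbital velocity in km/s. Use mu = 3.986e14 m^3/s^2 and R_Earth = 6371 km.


r = R_E + alt = 6371.0 + 14074.786 = 20445.7860 km = 2.0445786e+07 m
v = sqrt(mu/r) = sqrt(3.986e14 / 2.0445786e+07) = 4415.3663 m/s = 4.4154 km/s

4.4154 km/s


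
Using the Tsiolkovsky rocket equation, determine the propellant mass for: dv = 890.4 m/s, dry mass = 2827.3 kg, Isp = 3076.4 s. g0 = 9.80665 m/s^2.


ve = Isp * g0 = 3076.4 * 9.80665 = 30169.178060 m/s
mass ratio = exp(dv/ve) = exp(890.4/30169.178060) = 1.02995341
m_prop = m_dry * (mr - 1) = 2827.3 * (1.02995341 - 1)
m_prop = 84.6873 kg

84.6873 kg


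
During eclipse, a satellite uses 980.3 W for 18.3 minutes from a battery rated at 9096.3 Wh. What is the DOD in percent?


E_used = P * t / 60 = 980.3 * 18.3 / 60 = 298.9915 Wh
DOD = E_used / E_total * 100 = 298.9915 / 9096.3 * 100
DOD = 3.2870 %

3.2870 %


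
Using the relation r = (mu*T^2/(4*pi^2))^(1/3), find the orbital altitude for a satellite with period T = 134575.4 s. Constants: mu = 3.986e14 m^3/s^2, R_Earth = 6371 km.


T = 134575.4 s
r = (mu*T^2/(4*pi^2))^(1/3) = (3.986e14 * 134575.4^2 / (4*pi^2))^(1/3)
r = 5.6759205e+07 m = 56759.2052 km
alt = r - R_E = 56759.2052 - 6371 = 50388.2052 km

50388.2052 km


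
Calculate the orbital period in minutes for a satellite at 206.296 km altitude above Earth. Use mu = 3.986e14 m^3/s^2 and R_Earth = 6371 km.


r = 6577.2960 km = 6.577296e+06 m
T = 2*pi*sqrt(r^3/mu) = 2*pi*sqrt(2.8453924e+20 / 3.986e14)
T = 5308.6281 s = 88.4771 min

88.4771 minutes


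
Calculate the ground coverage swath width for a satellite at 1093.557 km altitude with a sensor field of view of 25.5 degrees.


FOV = 25.5 deg = 0.445059 rad
swath = 2 * alt * tan(FOV/2) = 2 * 1093.557 * tan(0.2225295)
swath = 2 * 1093.557 * 0.2262769
swath = 494.8934 km

494.8934 km


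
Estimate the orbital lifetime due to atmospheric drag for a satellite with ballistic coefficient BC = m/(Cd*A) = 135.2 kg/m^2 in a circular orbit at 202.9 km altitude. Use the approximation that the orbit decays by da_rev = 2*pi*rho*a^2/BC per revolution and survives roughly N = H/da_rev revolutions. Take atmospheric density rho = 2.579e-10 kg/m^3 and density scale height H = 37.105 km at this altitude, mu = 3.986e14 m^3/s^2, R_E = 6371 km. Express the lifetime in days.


a = R_E + alt = 6573.9000 km = 6.5739e+06 m
da_rev = 2*pi*rho*a^2/BC = 2*pi*2.579e-10*(6.5739e+06)^2/135.2 = 517.965347 m per revolution
N = H/da_rev = 37105.0000 m / 517.965347 m = 71.6361 revolutions
P = 2*pi*sqrt(a^3/mu) = 5304.5172 s
lifetime = N*P = 71.6361 * 5304.5172 = 379994.7457 s = 4.3981 days

4.3981 days


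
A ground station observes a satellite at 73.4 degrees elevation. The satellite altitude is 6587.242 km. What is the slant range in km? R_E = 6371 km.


h = 6587.242 km, el = 73.4 deg
d = -R_E*sin(el) + sqrt((R_E*sin(el))^2 + 2*R_E*h + h^2)
d = -6371.0000*sin(1.2811) + sqrt((6371.0000*0.9583226)^2 + 2*6371.0000*6587.242 + 6587.242^2)
d = 6724.3046 km

6724.3046 km


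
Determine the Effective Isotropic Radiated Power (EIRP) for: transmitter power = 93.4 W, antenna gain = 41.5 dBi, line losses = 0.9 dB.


Pt = 93.4 W = 19.7035 dBW
EIRP = Pt_dBW + Gt - losses = 19.7035 + 41.5 - 0.9 = 60.3035 dBW

60.3035 dBW


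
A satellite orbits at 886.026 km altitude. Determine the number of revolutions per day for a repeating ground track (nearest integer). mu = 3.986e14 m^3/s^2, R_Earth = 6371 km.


r = 7.257026e+06 m
T = 2*pi*sqrt(r^3/mu) = 6152.4662 s = 102.5411 min
revs/day = 1440 / 102.5411 = 14.0431
Rounded: 14 revolutions per day

14 revolutions per day


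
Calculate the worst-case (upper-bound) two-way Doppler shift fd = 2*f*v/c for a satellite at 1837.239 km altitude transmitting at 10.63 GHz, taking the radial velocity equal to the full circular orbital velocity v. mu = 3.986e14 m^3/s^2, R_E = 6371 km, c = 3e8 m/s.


r = 8.208239e+06 m
v = sqrt(mu/r) = 6968.5697 m/s (worst-case radial velocity)
f = 10.63 GHz = 1.063e+10 Hz
fd = 2*f*v/c = 2*1.063e+10*6968.5697/3.0e+08
fd = 493839.3087 Hz

493839.3087 Hz


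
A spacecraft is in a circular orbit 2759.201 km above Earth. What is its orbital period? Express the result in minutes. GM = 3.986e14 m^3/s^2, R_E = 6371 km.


r = 9130.2010 km = 9.130201e+06 m
T = 2*pi*sqrt(r^3/mu) = 2*pi*sqrt(7.6109876e+20 / 3.986e14)
T = 8682.2388 s = 144.7040 min

144.7040 minutes


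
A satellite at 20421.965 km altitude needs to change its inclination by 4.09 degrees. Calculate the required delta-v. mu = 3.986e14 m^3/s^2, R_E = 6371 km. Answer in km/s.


r = 26792.9650 km = 2.6792965e+07 m
V = sqrt(mu/r) = 3857.0766 m/s
di = 4.09 deg = 0.07138397 rad
dV = 2*V*sin(di/2) = 2*3857.0766*sin(0.03569198)
dV = 275.2750 m/s = 0.275275 km/s

0.2753 km/s


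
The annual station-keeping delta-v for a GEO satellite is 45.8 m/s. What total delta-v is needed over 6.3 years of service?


dV = rate * years = 45.8 * 6.3
dV = 288.5400 m/s

288.5400 m/s


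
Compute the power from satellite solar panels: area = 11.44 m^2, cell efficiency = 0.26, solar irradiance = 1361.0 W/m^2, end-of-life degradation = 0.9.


P = area * eta * S * degradation
P = 11.44 * 0.26 * 1361.0 * 0.9
P = 3643.3426 W

3643.3426 W


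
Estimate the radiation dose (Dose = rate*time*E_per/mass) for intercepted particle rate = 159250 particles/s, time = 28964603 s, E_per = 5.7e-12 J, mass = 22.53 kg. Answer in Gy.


Total energy deposited = rate * time * E_per
  = 159250 * 28964603 * 5.7e-12 = 26.2919 J
Dose = E_total / mass = 26.2919 / 22.53
Dose = 1.1670 Gy

1.1670 Gy


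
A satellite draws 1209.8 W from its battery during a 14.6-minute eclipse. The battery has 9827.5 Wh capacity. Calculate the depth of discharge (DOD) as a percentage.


E_used = P * t / 60 = 1209.8 * 14.6 / 60 = 294.3847 Wh
DOD = E_used / E_total * 100 = 294.3847 / 9827.5 * 100
DOD = 2.9955 %

2.9955 %


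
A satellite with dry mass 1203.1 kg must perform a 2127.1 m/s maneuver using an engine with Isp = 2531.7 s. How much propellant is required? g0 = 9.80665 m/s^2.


ve = Isp * g0 = 2531.7 * 9.80665 = 24827.495805 m/s
mass ratio = exp(dv/ve) = exp(2127.1/24827.495805) = 1.08945239
m_prop = m_dry * (mr - 1) = 1203.1 * (1.08945239 - 1)
m_prop = 107.6202 kg

107.6202 kg


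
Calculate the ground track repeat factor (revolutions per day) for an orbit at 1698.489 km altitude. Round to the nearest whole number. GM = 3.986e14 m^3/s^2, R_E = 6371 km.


r = 8.069489e+06 m
T = 2*pi*sqrt(r^3/mu) = 7214.0687 s = 120.2345 min
revs/day = 1440 / 120.2345 = 11.9766
Rounded: 12 revolutions per day

12 revolutions per day


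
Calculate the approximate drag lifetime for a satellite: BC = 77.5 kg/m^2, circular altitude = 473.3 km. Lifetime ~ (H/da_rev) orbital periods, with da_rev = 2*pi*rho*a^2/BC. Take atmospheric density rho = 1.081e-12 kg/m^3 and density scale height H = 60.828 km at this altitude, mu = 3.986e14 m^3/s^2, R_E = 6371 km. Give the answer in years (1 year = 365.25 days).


a = R_E + alt = 6844.3000 km = 6.8443e+06 m
da_rev = 2*pi*rho*a^2/BC = 2*pi*1.081e-12*(6.8443e+06)^2/77.5 = 4.105461 m per revolution
N = H/da_rev = 60828.0000 m / 4.105461 m = 14816.3628 revolutions
P = 2*pi*sqrt(a^3/mu) = 5635.1409 s
lifetime = N*P = 14816.3628 * 5635.1409 = 8.3492291e+07 s = 966.3460 days
years = 966.3460 / 365.25 = 2.6457 years

2.6457 years


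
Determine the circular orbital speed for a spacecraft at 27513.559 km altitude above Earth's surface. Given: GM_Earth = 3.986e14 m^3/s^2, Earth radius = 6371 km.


r = R_E + alt = 6371.0 + 27513.559 = 33884.5590 km = 3.3884559e+07 m
v = sqrt(mu/r) = sqrt(3.986e14 / 3.3884559e+07) = 3429.7916 m/s = 3.4298 km/s

3.4298 km/s


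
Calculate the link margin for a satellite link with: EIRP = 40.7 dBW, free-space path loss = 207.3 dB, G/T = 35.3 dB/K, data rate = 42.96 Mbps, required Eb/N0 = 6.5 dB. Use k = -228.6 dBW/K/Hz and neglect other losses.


C/N0 = EIRP - FSPL + G/T - k = 40.7 - 207.3 + 35.3 - (-228.6)
C/N0 = 97.3000 dB-Hz
R_b = 42.96 Mbps = 4.296e+07 bps -> 10*log10(R_b) = 76.3306 dB-Hz
Eb/N0 = C/N0 - 10*log10(R_b) = 97.3000 - 76.3306 = 20.9694 dB
Margin = Eb/N0 - Eb/N0_req = 20.9694 - 6.5 = 14.4694 dB (link closes)

14.4694 dB


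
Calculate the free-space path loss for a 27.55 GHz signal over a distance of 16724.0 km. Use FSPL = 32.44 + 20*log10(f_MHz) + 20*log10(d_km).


f = 27.55 GHz = 27550.0000 MHz
d = 16724.0 km
FSPL = 32.44 + 20*log10(27550.0000) + 20*log10(16724.0)
FSPL = 32.44 + 88.8024 + 84.4668
FSPL = 205.7092 dB

205.7092 dB


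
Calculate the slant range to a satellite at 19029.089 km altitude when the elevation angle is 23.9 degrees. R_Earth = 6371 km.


h = 19029.089 km, el = 23.9 deg
d = -R_E*sin(el) + sqrt((R_E*sin(el))^2 + 2*R_E*h + h^2)
d = -6371.0000*sin(0.4171337) + sqrt((6371.0000*0.4051416)^2 + 2*6371.0000*19029.089 + 19029.089^2)
d = 22142.0558 km

22142.0558 km


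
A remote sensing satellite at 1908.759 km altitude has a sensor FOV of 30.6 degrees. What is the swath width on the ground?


FOV = 30.6 deg = 0.5340708 rad
swath = 2 * alt * tan(FOV/2) = 2 * 1908.759 * tan(0.2670354)
swath = 2 * 1908.759 * 0.273569
swath = 1044.3547 km

1044.3547 km


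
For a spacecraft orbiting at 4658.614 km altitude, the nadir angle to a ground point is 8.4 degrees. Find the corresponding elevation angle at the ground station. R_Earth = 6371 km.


r = R_E + alt = 11029.6140 km
Law of sines in the satellite / Earth-center / ground-point triangle:
  sin(nadir)/R_E = sin(90 + el)/r  =>  cos(el) = (r/R_E)*sin(nadir)
cos(el) = (11029.6140 / 6371.0000) * sin(8.4 deg) = 0.2529021
el = arccos(0.2529021) = 75.3507 deg
(Earth-central angle = 90 - nadir - el = 6.2493 deg)

75.3507 degrees


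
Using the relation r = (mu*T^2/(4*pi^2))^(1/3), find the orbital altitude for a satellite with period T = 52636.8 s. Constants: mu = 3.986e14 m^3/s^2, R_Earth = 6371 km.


T = 52636.8 s
r = (mu*T^2/(4*pi^2))^(1/3) = (3.986e14 * 52636.8^2 / (4*pi^2))^(1/3)
r = 3.0356533e+07 m = 30356.5332 km
alt = r - R_E = 30356.5332 - 6371 = 23985.5332 km

23985.5332 km


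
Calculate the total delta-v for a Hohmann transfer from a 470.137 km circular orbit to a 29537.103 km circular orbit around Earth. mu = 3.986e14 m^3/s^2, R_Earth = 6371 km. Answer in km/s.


r1 = 6841.1370 km = 6.841137e+06 m
r2 = 35908.1030 km = 3.5908103e+07 m
dv1 = sqrt(mu/r1)*(sqrt(2*r2/(r1+r2)) - 1) = 2260.3735 m/s
dv2 = sqrt(mu/r2)*(1 - sqrt(2*r1/(r1+r2))) = 1446.8542 m/s
total dv = |dv1| + |dv2| = 2260.3735 + 1446.8542 = 3707.2277 m/s = 3.7072 km/s

3.7072 km/s


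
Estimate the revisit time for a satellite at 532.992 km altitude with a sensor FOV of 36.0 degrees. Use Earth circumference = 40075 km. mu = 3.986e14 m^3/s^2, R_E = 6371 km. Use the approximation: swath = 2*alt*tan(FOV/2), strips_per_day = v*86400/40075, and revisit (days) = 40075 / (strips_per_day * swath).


swath = 2*532.992*tan(0.3141593) = 346.3592 km
v = sqrt(mu/r) = 7598.3362 m/s = 7.5983 km/s
strips/day = v*86400/40075 = 7.5983*86400/40075 = 16.3817
coverage/day = strips * swath = 16.3817 * 346.3592 = 5673.9492 km
revisit = 40075 / 5673.9492 = 7.0630 days

7.0630 days


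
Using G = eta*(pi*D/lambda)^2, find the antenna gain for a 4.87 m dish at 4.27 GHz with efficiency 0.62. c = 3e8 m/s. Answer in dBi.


lambda = c/f = 3e8 / 4.27e+09 = 0.07025761 m
G = eta*(pi*D/lambda)^2 = 0.62*(pi*4.87/0.07025761)^2
G = 29401.0336 (linear)
G = 10*log10(29401.0336) = 44.6836 dBi

44.6836 dBi


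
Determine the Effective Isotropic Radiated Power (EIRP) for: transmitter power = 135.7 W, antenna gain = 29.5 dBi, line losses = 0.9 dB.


Pt = 135.7 W = 21.3258 dBW
EIRP = Pt_dBW + Gt - losses = 21.3258 + 29.5 - 0.9 = 49.9258 dBW

49.9258 dBW


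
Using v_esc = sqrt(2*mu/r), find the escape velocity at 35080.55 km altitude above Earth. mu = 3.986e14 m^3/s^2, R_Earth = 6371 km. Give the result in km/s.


r = 6371.0 + 35080.55 = 41451.5500 km = 4.145155e+07 m
v_esc = sqrt(2*mu/r) = sqrt(2*3.986e14 / 4.145155e+07)
v_esc = 4385.4408 m/s = 4.3854 km/s

4.3854 km/s


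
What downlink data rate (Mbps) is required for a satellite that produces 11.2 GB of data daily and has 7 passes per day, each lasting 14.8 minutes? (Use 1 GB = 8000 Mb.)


total contact time = 7 * 14.8 * 60 = 6216.0000 s
data = 11.2 GB = 89600.0000 Mb
rate = 89600.0000 / 6216.0000 = 14.4144 Mbps

14.4144 Mbps


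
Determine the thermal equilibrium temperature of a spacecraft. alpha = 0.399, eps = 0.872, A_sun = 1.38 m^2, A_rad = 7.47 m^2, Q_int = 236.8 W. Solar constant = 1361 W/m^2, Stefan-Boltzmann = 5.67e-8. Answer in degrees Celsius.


Numerator = alpha*S*A_sun + Q_int = 0.399*1361*1.38 + 236.8 = 986.1938 W
Denominator = eps*sigma*A_rad = 0.872*5.67e-8*7.47 = 3.6933473e-07 W/K^4
T^4 = 2.6701898e+09 K^4
T = 227.3189 K = -45.8311 C

-45.8311 degrees Celsius


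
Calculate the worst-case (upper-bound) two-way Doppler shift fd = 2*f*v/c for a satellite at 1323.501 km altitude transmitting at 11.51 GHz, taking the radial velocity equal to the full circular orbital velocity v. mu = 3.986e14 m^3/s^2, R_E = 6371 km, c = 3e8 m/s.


r = 7.694501e+06 m
v = sqrt(mu/r) = 7197.4460 m/s (worst-case radial velocity)
f = 11.51 GHz = 1.151e+10 Hz
fd = 2*f*v/c = 2*1.151e+10*7197.4460/3.0e+08
fd = 552284.0253 Hz

552284.0253 Hz


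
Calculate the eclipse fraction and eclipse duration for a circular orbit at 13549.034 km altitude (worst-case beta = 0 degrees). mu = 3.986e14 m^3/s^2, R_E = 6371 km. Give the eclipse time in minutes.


r = 19920.0340 km
T = 466.3319 min
Eclipse fraction = arcsin(R_E/r)/pi = arcsin(6371.0000/19920.0340)/pi
= arcsin(0.3198288)/pi = 0.1036254
Eclipse duration = 0.1036254 * 466.3319 = 48.3238 min

48.3238 minutes


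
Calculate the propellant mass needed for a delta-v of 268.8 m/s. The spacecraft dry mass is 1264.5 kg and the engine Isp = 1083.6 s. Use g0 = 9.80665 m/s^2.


ve = Isp * g0 = 1083.6 * 9.80665 = 10626.485940 m/s
mass ratio = exp(dv/ve) = exp(268.8/10626.485940) = 1.02561793
m_prop = m_dry * (mr - 1) = 1264.5 * (1.02561793 - 1)
m_prop = 32.3939 kg

32.3939 kg


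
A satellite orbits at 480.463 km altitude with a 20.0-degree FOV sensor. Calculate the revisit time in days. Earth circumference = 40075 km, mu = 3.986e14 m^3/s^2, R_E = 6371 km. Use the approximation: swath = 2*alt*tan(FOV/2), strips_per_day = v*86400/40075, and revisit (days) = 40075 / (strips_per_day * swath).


swath = 2*480.463*tan(0.1745329) = 169.4372 km
v = sqrt(mu/r) = 7627.4082 m/s = 7.6274 km/s
strips/day = v*86400/40075 = 7.6274*86400/40075 = 16.4444
coverage/day = strips * swath = 16.4444 * 169.4372 = 2786.2874 km
revisit = 40075 / 2786.2874 = 14.3829 days

14.3829 days


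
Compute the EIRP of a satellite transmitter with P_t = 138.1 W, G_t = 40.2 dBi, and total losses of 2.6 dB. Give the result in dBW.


Pt = 138.1 W = 21.4019 dBW
EIRP = Pt_dBW + Gt - losses = 21.4019 + 40.2 - 2.6 = 59.0019 dBW

59.0019 dBW


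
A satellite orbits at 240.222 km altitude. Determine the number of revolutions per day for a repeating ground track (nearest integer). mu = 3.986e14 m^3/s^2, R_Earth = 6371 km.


r = 6.611222e+06 m
T = 2*pi*sqrt(r^3/mu) = 5349.7542 s = 89.1626 min
revs/day = 1440 / 89.1626 = 16.1503
Rounded: 16 revolutions per day

16 revolutions per day


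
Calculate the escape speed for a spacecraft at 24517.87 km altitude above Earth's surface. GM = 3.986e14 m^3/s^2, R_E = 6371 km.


r = 6371.0 + 24517.87 = 30888.8700 km = 3.088887e+07 m
v_esc = sqrt(2*mu/r) = sqrt(2*3.986e14 / 3.088887e+07)
v_esc = 5080.2213 m/s = 5.0802 km/s

5.0802 km/s


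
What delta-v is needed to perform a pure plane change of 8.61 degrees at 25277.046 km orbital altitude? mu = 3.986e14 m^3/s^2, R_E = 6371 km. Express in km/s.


r = 31648.0460 km = 3.1648046e+07 m
V = sqrt(mu/r) = 3548.9117 m/s
di = 8.61 deg = 0.1502728 rad
dV = 2*V*sin(di/2) = 2*3548.9117*sin(0.07513642)
dV = 532.8034 m/s = 0.5328034 km/s

0.5328 km/s


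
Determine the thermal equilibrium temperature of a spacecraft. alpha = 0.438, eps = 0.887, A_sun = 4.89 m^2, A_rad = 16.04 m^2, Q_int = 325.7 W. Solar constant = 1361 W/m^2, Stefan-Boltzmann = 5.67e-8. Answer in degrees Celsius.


Numerator = alpha*S*A_sun + Q_int = 0.438*1361*4.89 + 325.7 = 3240.7170 W
Denominator = eps*sigma*A_rad = 0.887*5.67e-8*16.04 = 8.0669812e-07 W/K^4
T^4 = 4.0172612e+09 K^4
T = 251.7576 K = -21.3924 C

-21.3924 degrees Celsius


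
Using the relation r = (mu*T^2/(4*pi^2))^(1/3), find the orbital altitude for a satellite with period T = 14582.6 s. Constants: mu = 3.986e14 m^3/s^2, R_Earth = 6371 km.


T = 14582.6 s
r = (mu*T^2/(4*pi^2))^(1/3) = (3.986e14 * 14582.6^2 / (4*pi^2))^(1/3)
r = 1.2900776e+07 m = 12900.7758 km
alt = r - R_E = 12900.7758 - 6371 = 6529.7758 km

6529.7758 km


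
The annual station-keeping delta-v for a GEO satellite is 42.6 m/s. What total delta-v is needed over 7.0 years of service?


dV = rate * years = 42.6 * 7.0
dV = 298.2000 m/s

298.2000 m/s


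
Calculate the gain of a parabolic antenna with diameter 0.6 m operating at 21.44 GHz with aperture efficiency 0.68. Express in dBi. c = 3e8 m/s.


lambda = c/f = 3e8 / 2.144e+10 = 0.01399254 m
G = eta*(pi*D/lambda)^2 = 0.68*(pi*0.6/0.01399254)^2
G = 12340.0867 (linear)
G = 10*log10(12340.0867) = 40.9132 dBi

40.9132 dBi


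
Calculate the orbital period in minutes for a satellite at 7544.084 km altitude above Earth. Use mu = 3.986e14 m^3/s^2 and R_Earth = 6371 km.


r = 13915.0840 km = 1.3915084e+07 m
T = 2*pi*sqrt(r^3/mu) = 2*pi*sqrt(2.6943716e+21 / 3.986e14)
T = 16335.7835 s = 272.2631 min

272.2631 minutes


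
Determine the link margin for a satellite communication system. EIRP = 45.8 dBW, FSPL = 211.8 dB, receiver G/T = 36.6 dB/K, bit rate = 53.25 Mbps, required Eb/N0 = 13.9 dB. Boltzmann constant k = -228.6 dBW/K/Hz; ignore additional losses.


C/N0 = EIRP - FSPL + G/T - k = 45.8 - 211.8 + 36.6 - (-228.6)
C/N0 = 99.2000 dB-Hz
R_b = 53.25 Mbps = 5.325e+07 bps -> 10*log10(R_b) = 77.2632 dB-Hz
Eb/N0 = C/N0 - 10*log10(R_b) = 99.2000 - 77.2632 = 21.9368 dB
Margin = Eb/N0 - Eb/N0_req = 21.9368 - 13.9 = 8.0368 dB (link closes)

8.0368 dB


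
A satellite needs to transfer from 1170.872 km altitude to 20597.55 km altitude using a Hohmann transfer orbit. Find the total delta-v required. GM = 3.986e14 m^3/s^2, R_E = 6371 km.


r1 = 7541.8720 km = 7.541872e+06 m
r2 = 26968.5500 km = 2.696855e+07 m
dv1 = sqrt(mu/r1)*(sqrt(2*r2/(r1+r2)) - 1) = 1818.7049 m/s
dv2 = sqrt(mu/r2)*(1 - sqrt(2*r1/(r1+r2))) = 1302.8291 m/s
total dv = |dv1| + |dv2| = 1818.7049 + 1302.8291 = 3121.5340 m/s = 3.1215 km/s

3.1215 km/s


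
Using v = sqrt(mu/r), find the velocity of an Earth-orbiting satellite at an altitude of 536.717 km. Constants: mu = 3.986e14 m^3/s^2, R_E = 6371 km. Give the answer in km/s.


r = R_E + alt = 6371.0 + 536.717 = 6907.7170 km = 6.907717e+06 m
v = sqrt(mu/r) = sqrt(3.986e14 / 6.907717e+06) = 7596.2872 m/s = 7.5963 km/s

7.5963 km/s


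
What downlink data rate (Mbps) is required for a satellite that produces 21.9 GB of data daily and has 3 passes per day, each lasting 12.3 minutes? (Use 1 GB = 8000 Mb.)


total contact time = 3 * 12.3 * 60 = 2214.0000 s
data = 21.9 GB = 175200.0000 Mb
rate = 175200.0000 / 2214.0000 = 79.1328 Mbps

79.1328 Mbps


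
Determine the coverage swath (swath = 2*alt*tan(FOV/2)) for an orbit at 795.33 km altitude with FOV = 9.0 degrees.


FOV = 9.0 deg = 0.1570796 rad
swath = 2 * alt * tan(FOV/2) = 2 * 795.33 * tan(0.07853982)
swath = 2 * 795.33 * 0.07870171
swath = 125.1877 km

125.1877 km


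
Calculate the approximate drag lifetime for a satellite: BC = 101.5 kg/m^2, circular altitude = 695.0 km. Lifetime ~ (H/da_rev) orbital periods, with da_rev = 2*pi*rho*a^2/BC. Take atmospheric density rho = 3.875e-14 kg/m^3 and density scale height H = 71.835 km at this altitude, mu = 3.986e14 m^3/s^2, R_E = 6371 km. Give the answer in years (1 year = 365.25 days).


a = R_E + alt = 7066.0000 km = 7.066e+06 m
da_rev = 2*pi*rho*a^2/BC = 2*pi*3.875e-14*(7.066e+06)^2/101.5 = 0.119765794 m per revolution
N = H/da_rev = 71835.0000 m / 0.119765794 m = 599795.6296 revolutions
P = 2*pi*sqrt(a^3/mu) = 5911.1458 s
lifetime = N*P = 599795.6296 * 5911.1458 = 3.5454794e+09 s = 41035.6413 days
years = 41035.6413 / 365.25 = 112.3495 years

112.3495 years


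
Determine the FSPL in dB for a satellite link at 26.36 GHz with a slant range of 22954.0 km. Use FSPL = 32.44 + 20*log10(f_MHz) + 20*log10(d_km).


f = 26.36 GHz = 26360.0000 MHz
d = 22954.0 km
FSPL = 32.44 + 20*log10(26360.0000) + 20*log10(22954.0)
FSPL = 32.44 + 88.4189 + 87.2172
FSPL = 208.0761 dB

208.0761 dB


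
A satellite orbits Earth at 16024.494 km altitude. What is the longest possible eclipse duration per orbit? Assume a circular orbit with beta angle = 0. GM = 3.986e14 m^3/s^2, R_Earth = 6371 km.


r = 22395.4940 km
T = 555.9055 min
Eclipse fraction = arcsin(R_E/r)/pi = arcsin(6371.0000/22395.4940)/pi
= arcsin(0.2844769)/pi = 0.09181989
Eclipse duration = 0.09181989 * 555.9055 = 51.0432 min

51.0432 minutes
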